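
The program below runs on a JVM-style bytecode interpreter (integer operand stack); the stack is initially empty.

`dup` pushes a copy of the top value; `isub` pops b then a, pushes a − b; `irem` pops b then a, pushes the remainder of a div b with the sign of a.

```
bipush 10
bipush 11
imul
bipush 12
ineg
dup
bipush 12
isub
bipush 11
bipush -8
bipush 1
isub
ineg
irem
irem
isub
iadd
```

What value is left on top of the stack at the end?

bipush 10 → [10]
bipush 11 → [10, 11]
imul      → [110]
bipush 12 → [110, 12]
ineg      → [110, -12]
dup       → [110, -12, -12]
bipush 12 → [110, -12, -12, 12]
isub      → [110, -12, -24]
bipush 11 → [110, -12, -24, 11]
bipush -8 → [110, -12, -24, 11, -8]
bipush 1  → [110, -12, -24, 11, -8, 1]
isub      → [110, -12, -24, 11, -9]
ineg      → [110, -12, -24, 11, 9]
irem      → [110, -12, -24, 2]
irem      → [110, -12, 0]
isub      → [110, -12]
iadd      → [98]

98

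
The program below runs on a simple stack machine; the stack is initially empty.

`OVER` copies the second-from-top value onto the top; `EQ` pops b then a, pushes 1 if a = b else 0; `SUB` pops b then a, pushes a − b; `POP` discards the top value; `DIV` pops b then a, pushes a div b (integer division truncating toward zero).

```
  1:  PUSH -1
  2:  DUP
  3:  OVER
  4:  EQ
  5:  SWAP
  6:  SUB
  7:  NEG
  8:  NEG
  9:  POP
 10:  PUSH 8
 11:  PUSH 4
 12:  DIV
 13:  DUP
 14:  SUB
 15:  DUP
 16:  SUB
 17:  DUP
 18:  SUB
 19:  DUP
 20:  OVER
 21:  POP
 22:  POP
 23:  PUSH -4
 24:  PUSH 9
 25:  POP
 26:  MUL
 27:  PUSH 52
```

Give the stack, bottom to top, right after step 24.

[0, -4, 9]

PUSH -1 -> -1
DUP     -> -1 -1
OVER    -> -1 -1 -1
EQ      -> -1 1
SWAP    -> 1 -1
SUB     -> 2
NEG     -> -2
NEG     -> 2
POP     -> (empty)
PUSH 8  -> 8
PUSH 4  -> 8 4
DIV     -> 2
DUP     -> 2 2
SUB     -> 0
DUP     -> 0 0
SUB     -> 0
DUP     -> 0 0
SUB     -> 0
DUP     -> 0 0
OVER    -> 0 0 0
POP     -> 0 0
POP     -> 0
PUSH -4 -> 0 -4
PUSH 9  -> 0 -4 9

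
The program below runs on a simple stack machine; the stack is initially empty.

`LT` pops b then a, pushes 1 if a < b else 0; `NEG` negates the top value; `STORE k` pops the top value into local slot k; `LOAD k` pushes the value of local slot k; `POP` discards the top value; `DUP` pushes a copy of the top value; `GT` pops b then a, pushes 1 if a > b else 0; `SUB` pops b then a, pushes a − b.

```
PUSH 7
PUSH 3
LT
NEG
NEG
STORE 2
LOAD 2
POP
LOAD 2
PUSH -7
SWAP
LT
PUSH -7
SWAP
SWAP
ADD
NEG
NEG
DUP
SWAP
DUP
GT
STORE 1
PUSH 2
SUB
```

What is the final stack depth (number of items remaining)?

1

PUSH 7   7
PUSH 3   7 3
LT       0
NEG      0
NEG      0
STORE 2  (empty)
LOAD 2   0
POP      (empty)
LOAD 2   0
PUSH -7  0 -7
SWAP     -7 0
LT       1
PUSH -7  1 -7
SWAP     -7 1
SWAP     1 -7
ADD      -6
NEG      6
NEG      -6
DUP      -6 -6
SWAP     -6 -6
DUP      -6 -6 -6
GT       -6 0
STORE 1  -6
PUSH 2   -6 2
SUB      -8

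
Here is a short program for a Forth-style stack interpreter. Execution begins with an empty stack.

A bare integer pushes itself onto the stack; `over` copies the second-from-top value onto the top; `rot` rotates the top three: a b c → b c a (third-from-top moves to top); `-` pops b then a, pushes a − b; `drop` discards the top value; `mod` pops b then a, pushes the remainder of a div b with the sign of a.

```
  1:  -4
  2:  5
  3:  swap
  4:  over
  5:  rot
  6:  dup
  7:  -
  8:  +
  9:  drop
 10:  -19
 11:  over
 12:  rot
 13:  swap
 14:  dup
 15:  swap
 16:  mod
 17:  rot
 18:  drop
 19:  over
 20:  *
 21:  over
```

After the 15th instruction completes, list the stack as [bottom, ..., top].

-4   → [-4]
5    → [-4, 5]
swap → [5, -4]
over → [5, -4, 5]
rot  → [-4, 5, 5]
dup  → [-4, 5, 5, 5]
-    → [-4, 5, 0]
+    → [-4, 5]
drop → [-4]
-19  → [-4, -19]
over → [-4, -19, -4]
rot  → [-19, -4, -4]
swap → [-19, -4, -4]
dup  → [-19, -4, -4, -4]
swap → [-19, -4, -4, -4]

[-19, -4, -4, -4]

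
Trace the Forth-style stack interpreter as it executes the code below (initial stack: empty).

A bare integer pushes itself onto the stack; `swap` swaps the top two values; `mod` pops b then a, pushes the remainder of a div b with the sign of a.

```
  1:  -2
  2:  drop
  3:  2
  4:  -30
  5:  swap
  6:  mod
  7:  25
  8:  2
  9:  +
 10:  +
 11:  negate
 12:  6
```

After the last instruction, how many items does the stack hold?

2

-2     -> -2
drop   -> (empty)
2      -> 2
-30    -> 2 -30
swap   -> -30 2
mod    -> 0
25     -> 0 25
2      -> 0 25 2
+      -> 0 27
+      -> 27
negate -> -27
6      -> -27 6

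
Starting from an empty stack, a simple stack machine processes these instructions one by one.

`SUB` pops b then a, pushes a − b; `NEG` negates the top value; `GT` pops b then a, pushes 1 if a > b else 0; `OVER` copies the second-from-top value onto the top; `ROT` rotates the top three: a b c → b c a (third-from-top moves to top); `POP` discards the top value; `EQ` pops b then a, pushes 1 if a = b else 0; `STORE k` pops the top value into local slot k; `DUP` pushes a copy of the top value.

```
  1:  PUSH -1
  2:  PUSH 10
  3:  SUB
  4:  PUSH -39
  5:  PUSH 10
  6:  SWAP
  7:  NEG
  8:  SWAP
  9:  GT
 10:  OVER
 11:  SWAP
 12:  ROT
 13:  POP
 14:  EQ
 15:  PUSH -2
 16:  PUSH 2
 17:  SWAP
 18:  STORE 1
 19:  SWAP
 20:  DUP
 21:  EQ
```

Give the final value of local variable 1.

-2

PUSH -1  : [-1]
PUSH 10  : [-1, 10]
SUB      : [-11]
PUSH -39 : [-11, -39]
PUSH 10  : [-11, -39, 10]
SWAP     : [-11, 10, -39]
NEG      : [-11, 10, 39]
SWAP     : [-11, 39, 10]
GT       : [-11, 1]
OVER     : [-11, 1, -11]
SWAP     : [-11, -11, 1]
ROT      : [-11, 1, -11]
POP      : [-11, 1]
EQ       : [0]
PUSH -2  : [0, -2]
PUSH 2   : [0, -2, 2]
SWAP     : [0, 2, -2]
STORE 1  : [0, 2]
SWAP     : [2, 0]
DUP      : [2, 0, 0]
EQ       : [2, 1]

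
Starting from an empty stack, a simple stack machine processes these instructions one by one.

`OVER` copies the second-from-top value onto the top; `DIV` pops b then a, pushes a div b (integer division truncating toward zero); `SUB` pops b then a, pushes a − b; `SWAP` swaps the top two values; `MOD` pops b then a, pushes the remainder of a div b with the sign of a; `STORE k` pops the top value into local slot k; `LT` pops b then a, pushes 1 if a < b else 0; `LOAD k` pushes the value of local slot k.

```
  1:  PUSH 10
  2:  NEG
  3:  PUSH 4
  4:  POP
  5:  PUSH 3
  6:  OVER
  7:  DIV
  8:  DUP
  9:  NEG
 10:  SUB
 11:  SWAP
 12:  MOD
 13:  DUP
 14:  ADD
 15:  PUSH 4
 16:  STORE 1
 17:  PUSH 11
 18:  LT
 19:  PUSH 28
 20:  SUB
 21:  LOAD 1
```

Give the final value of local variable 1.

PUSH 10 : [10]
NEG     : [-10]
PUSH 4  : [-10, 4]
POP     : [-10]
PUSH 3  : [-10, 3]
OVER    : [-10, 3, -10]
DIV     : [-10, 0]
DUP     : [-10, 0, 0]
NEG     : [-10, 0, 0]
SUB     : [-10, 0]
SWAP    : [0, -10]
MOD     : [0]
DUP     : [0, 0]
ADD     : [0]
PUSH 4  : [0, 4]
STORE 1 : [0]
PUSH 11 : [0, 11]
LT      : [1]
PUSH 28 : [1, 28]
SUB     : [-27]
LOAD 1  : [-27, 4]

4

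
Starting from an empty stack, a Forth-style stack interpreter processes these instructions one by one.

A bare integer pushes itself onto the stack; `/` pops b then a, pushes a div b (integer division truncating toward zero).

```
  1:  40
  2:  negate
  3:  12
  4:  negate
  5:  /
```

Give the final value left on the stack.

40     -> [40]
negate -> [-40]
12     -> [-40, 12]
negate -> [-40, -12]
/      -> [3]

3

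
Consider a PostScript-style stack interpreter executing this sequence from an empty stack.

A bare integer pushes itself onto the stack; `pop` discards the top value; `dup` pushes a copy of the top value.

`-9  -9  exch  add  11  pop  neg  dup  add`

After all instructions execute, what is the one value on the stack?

36

-9   -> -9
-9   -> -9 -9
exch -> -9 -9
add  -> -18
11   -> -18 11
pop  -> -18
neg  -> 18
dup  -> 18 18
add  -> 36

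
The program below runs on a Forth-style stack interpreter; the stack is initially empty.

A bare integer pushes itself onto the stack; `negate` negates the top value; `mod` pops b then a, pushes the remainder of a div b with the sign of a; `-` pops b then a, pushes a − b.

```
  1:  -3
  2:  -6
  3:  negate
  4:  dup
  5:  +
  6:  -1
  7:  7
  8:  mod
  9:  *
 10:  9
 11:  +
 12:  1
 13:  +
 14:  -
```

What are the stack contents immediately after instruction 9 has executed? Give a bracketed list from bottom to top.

[-3, -12]

-3     → -3
-6     → -3 -6
negate → -3 6
dup    → -3 6 6
+      → -3 12
-1     → -3 12 -1
7      → -3 12 -1 7
mod    → -3 12 -1
*      → -3 -12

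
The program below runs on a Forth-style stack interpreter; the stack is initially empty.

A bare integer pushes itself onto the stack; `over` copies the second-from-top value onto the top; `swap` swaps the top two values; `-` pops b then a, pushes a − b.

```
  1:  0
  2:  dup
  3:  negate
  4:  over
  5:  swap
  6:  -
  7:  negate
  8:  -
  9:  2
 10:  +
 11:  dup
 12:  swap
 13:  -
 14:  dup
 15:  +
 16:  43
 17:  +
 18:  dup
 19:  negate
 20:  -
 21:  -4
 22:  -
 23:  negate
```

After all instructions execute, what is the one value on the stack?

0      -> 0
dup    -> 0 0
negate -> 0 0
over   -> 0 0 0
swap   -> 0 0 0
-      -> 0 0
negate -> 0 0
-      -> 0
2      -> 0 2
+      -> 2
dup    -> 2 2
swap   -> 2 2
-      -> 0
dup    -> 0 0
+      -> 0
43     -> 0 43
+      -> 43
dup    -> 43 43
negate -> 43 -43
-      -> 86
-4     -> 86 -4
-      -> 90
negate -> -90

-90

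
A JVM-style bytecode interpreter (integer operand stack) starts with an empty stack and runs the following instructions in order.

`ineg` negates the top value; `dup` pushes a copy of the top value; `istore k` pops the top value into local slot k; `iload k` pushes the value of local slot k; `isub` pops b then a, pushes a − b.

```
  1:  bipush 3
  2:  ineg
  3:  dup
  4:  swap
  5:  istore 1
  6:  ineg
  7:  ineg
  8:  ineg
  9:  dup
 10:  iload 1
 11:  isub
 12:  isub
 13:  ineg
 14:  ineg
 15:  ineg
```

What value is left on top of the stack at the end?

bipush 3 -> [3]
ineg     -> [-3]
dup      -> [-3, -3]
swap     -> [-3, -3]
istore 1 -> [-3]
ineg     -> [3]
ineg     -> [-3]
ineg     -> [3]
dup      -> [3, 3]
iload 1  -> [3, 3, -3]
isub     -> [3, 6]
isub     -> [-3]
ineg     -> [3]
ineg     -> [-3]
ineg     -> [3]

3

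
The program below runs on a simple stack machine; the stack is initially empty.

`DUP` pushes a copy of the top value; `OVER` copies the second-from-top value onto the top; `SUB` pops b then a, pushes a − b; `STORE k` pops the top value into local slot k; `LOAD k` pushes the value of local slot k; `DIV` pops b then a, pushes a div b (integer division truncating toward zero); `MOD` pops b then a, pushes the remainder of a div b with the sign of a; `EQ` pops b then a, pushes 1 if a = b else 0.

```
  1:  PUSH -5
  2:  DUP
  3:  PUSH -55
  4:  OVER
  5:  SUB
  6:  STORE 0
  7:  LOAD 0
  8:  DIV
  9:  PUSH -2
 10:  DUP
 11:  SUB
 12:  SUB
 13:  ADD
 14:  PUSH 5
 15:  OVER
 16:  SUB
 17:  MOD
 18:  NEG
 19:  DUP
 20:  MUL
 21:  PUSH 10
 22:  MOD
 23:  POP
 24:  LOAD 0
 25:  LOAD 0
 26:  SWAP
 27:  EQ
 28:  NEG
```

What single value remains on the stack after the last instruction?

PUSH -5   -5
DUP       -5 -5
PUSH -55  -5 -5 -55
OVER      -5 -5 -55 -5
SUB       -5 -5 -50
STORE 0   -5 -5
LOAD 0    -5 -5 -50
DIV       -5 0
PUSH -2   -5 0 -2
DUP       -5 0 -2 -2
SUB       -5 0 0
SUB       -5 0
ADD       -5
PUSH 5    -5 5
OVER      -5 5 -5
SUB       -5 10
MOD       -5
NEG       5
DUP       5 5
MUL       25
PUSH 10   25 10
MOD       5
POP       (empty)
LOAD 0    -50
LOAD 0    -50 -50
SWAP      -50 -50
EQ        1
NEG       -1

-1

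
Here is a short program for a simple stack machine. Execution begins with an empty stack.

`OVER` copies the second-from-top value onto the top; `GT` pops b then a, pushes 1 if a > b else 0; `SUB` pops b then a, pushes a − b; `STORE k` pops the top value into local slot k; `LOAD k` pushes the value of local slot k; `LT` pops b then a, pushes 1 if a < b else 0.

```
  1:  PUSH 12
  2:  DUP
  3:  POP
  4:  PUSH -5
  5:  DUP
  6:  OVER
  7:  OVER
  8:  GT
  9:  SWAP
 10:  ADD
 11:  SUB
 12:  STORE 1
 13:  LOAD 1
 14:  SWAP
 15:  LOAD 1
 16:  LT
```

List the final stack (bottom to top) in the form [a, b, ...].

[0, 0]

PUSH 12 → 12
DUP     → 12 12
POP     → 12
PUSH -5 → 12 -5
DUP     → 12 -5 -5
OVER    → 12 -5 -5 -5
OVER    → 12 -5 -5 -5 -5
GT      → 12 -5 -5 0
SWAP    → 12 -5 0 -5
ADD     → 12 -5 -5
SUB     → 12 0
STORE 1 → 12
LOAD 1  → 12 0
SWAP    → 0 12
LOAD 1  → 0 12 0
LT      → 0 0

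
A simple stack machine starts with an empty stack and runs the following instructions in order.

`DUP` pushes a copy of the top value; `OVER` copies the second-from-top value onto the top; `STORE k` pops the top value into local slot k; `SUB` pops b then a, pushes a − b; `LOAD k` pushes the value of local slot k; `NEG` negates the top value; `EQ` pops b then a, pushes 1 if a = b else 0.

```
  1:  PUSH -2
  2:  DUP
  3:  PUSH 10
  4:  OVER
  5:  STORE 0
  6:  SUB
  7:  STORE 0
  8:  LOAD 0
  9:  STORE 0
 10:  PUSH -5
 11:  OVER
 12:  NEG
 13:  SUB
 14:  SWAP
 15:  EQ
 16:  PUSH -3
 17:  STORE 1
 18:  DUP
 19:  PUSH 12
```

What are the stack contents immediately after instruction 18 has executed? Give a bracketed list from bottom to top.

PUSH -2 : -2
DUP     : -2 -2
PUSH 10 : -2 -2 10
OVER    : -2 -2 10 -2
STORE 0 : -2 -2 10
SUB     : -2 -12
STORE 0 : -2
LOAD 0  : -2 -12
STORE 0 : -2
PUSH -5 : -2 -5
OVER    : -2 -5 -2
NEG     : -2 -5 2
SUB     : -2 -7
SWAP    : -7 -2
EQ      : 0
PUSH -3 : 0 -3
STORE 1 : 0
DUP     : 0 0

[0, 0]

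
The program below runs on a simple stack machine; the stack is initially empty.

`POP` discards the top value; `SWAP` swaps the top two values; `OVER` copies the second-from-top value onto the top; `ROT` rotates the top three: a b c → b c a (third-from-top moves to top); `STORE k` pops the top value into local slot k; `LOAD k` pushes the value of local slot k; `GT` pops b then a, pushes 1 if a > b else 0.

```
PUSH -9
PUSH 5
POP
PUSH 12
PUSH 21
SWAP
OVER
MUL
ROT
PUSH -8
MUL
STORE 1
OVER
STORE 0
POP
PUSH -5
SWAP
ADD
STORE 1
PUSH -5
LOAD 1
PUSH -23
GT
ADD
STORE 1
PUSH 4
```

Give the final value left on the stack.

PUSH -9  -> [-9]
PUSH 5   -> [-9, 5]
POP      -> [-9]
PUSH 12  -> [-9, 12]
PUSH 21  -> [-9, 12, 21]
SWAP     -> [-9, 21, 12]
OVER     -> [-9, 21, 12, 21]
MUL      -> [-9, 21, 252]
ROT      -> [21, 252, -9]
PUSH -8  -> [21, 252, -9, -8]
MUL      -> [21, 252, 72]
STORE 1  -> [21, 252]
OVER     -> [21, 252, 21]
STORE 0  -> [21, 252]
POP      -> [21]
PUSH -5  -> [21, -5]
SWAP     -> [-5, 21]
ADD      -> [16]
STORE 1  -> []
PUSH -5  -> [-5]
LOAD 1   -> [-5, 16]
PUSH -23 -> [-5, 16, -23]
GT       -> [-5, 1]
ADD      -> [-4]
STORE 1  -> []
PUSH 4   -> [4]

4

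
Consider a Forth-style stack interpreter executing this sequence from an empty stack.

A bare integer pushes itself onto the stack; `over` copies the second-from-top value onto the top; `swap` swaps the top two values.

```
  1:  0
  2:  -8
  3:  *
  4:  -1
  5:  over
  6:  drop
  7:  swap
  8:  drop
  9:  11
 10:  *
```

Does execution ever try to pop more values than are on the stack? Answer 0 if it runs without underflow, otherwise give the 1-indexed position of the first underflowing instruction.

0

0    -> [0]
-8   -> [0, -8]
*    -> [0]
-1   -> [0, -1]
over -> [0, -1, 0]
drop -> [0, -1]
swap -> [-1, 0]
drop -> [-1]
11   -> [-1, 11]
*    -> [-11]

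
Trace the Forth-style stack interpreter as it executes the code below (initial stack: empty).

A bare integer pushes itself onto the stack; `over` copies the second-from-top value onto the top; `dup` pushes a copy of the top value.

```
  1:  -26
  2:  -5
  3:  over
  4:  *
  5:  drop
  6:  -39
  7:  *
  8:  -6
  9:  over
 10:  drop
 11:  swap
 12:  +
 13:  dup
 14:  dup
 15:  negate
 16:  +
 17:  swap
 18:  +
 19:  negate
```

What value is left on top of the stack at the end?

-1008

-26     [-26]
-5      [-26, -5]
over    [-26, -5, -26]
*       [-26, 130]
drop    [-26]
-39     [-26, -39]
*       [1014]
-6      [1014, -6]
over    [1014, -6, 1014]
drop    [1014, -6]
swap    [-6, 1014]
+       [1008]
dup     [1008, 1008]
dup     [1008, 1008, 1008]
negate  [1008, 1008, -1008]
+       [1008, 0]
swap    [0, 1008]
+       [1008]
negate  [-1008]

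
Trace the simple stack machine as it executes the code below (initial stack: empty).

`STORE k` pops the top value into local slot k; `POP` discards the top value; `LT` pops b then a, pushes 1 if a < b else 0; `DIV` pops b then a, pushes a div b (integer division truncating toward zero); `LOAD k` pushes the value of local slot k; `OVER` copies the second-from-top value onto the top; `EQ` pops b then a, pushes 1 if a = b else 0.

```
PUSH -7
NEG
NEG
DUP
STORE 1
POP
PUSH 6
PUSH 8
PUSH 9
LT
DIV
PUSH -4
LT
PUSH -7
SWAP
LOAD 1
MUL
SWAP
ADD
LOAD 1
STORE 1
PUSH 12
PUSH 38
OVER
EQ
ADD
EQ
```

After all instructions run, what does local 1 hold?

-7

PUSH -7 → [-7]
NEG     → [7]
NEG     → [-7]
DUP     → [-7, -7]
STORE 1 → [-7]
POP     → []
PUSH 6  → [6]
PUSH 8  → [6, 8]
PUSH 9  → [6, 8, 9]
LT      → [6, 1]
DIV     → [6]
PUSH -4 → [6, -4]
LT      → [0]
PUSH -7 → [0, -7]
SWAP    → [-7, 0]
LOAD 1  → [-7, 0, -7]
MUL     → [-7, 0]
SWAP    → [0, -7]
ADD     → [-7]
LOAD 1  → [-7, -7]
STORE 1 → [-7]
PUSH 12 → [-7, 12]
PUSH 38 → [-7, 12, 38]
OVER    → [-7, 12, 38, 12]
EQ      → [-7, 12, 0]
ADD     → [-7, 12]
EQ      → [0]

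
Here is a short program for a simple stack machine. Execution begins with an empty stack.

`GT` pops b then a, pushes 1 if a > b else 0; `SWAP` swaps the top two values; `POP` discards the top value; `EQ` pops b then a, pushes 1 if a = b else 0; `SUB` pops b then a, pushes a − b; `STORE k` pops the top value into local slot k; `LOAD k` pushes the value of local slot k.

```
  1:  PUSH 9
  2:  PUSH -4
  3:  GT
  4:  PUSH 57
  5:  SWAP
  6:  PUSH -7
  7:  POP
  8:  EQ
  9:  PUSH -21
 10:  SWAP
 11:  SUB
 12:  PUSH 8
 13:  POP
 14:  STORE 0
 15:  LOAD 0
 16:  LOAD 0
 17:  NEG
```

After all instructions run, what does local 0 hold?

-21

PUSH 9   → 9
PUSH -4  → 9 -4
GT       → 1
PUSH 57  → 1 57
SWAP     → 57 1
PUSH -7  → 57 1 -7
POP      → 57 1
EQ       → 0
PUSH -21 → 0 -21
SWAP     → -21 0
SUB      → -21
PUSH 8   → -21 8
POP      → -21
STORE 0  → (empty)
LOAD 0   → -21
LOAD 0   → -21 -21
NEG      → -21 21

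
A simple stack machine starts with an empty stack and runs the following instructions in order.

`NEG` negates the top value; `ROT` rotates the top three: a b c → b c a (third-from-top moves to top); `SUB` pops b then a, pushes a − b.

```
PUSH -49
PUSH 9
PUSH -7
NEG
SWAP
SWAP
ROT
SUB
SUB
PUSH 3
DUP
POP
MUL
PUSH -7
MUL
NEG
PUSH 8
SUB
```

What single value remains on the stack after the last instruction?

PUSH -49 -> [-49]
PUSH 9   -> [-49, 9]
PUSH -7  -> [-49, 9, -7]
NEG      -> [-49, 9, 7]
SWAP     -> [-49, 7, 9]
SWAP     -> [-49, 9, 7]
ROT      -> [9, 7, -49]
SUB      -> [9, 56]
SUB      -> [-47]
PUSH 3   -> [-47, 3]
DUP      -> [-47, 3, 3]
POP      -> [-47, 3]
MUL      -> [-141]
PUSH -7  -> [-141, -7]
MUL      -> [987]
NEG      -> [-987]
PUSH 8   -> [-987, 8]
SUB      -> [-995]

-995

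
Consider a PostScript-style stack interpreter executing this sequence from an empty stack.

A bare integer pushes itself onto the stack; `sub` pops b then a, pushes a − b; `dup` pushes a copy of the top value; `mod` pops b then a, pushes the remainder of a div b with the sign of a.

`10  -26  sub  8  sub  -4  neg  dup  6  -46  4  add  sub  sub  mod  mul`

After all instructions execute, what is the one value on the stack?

10  -> [10]
-26 -> [10, -26]
sub -> [36]
8   -> [36, 8]
sub -> [28]
-4  -> [28, -4]
neg -> [28, 4]
dup -> [28, 4, 4]
6   -> [28, 4, 4, 6]
-46 -> [28, 4, 4, 6, -46]
4   -> [28, 4, 4, 6, -46, 4]
add -> [28, 4, 4, 6, -42]
sub -> [28, 4, 4, 48]
sub -> [28, 4, -44]
mod -> [28, 4]
mul -> [112]

112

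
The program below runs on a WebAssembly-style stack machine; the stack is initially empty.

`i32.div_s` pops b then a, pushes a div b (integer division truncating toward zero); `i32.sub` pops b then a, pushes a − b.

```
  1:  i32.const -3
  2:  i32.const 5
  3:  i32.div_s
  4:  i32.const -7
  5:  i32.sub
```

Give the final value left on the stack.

7

i32.const -3 → [-3]
i32.const 5  → [-3, 5]
i32.div_s    → [0]
i32.const -7 → [0, -7]
i32.sub      → [7]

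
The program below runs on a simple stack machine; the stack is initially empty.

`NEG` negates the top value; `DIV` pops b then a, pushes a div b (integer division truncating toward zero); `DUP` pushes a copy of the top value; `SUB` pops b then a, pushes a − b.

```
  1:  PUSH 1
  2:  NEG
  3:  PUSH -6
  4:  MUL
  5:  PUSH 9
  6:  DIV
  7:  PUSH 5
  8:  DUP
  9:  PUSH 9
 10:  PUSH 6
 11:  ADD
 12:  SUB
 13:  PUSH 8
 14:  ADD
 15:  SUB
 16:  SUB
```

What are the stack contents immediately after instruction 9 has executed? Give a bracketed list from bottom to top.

[0, 5, 5, 9]

PUSH 1   1
NEG      -1
PUSH -6  -1 -6
MUL      6
PUSH 9   6 9
DIV      0
PUSH 5   0 5
DUP      0 5 5
PUSH 9   0 5 5 9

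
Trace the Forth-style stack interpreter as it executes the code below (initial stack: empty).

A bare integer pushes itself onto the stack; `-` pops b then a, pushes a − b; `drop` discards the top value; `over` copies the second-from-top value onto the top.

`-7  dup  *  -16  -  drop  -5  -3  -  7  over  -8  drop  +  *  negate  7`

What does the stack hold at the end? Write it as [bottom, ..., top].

[10, 7]

-7     : [-7]
dup    : [-7, -7]
*      : [49]
-16    : [49, -16]
-      : [65]
drop   : []
-5     : [-5]
-3     : [-5, -3]
-      : [-2]
7      : [-2, 7]
over   : [-2, 7, -2]
-8     : [-2, 7, -2, -8]
drop   : [-2, 7, -2]
+      : [-2, 5]
*      : [-10]
negate : [10]
7      : [10, 7]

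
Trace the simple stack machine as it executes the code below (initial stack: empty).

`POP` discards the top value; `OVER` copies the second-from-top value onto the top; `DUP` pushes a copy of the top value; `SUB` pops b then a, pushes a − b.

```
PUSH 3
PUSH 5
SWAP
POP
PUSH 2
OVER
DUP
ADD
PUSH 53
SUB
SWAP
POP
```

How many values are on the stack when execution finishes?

2

PUSH 3  → [3]
PUSH 5  → [3, 5]
SWAP    → [5, 3]
POP     → [5]
PUSH 2  → [5, 2]
OVER    → [5, 2, 5]
DUP     → [5, 2, 5, 5]
ADD     → [5, 2, 10]
PUSH 53 → [5, 2, 10, 53]
SUB     → [5, 2, -43]
SWAP    → [5, -43, 2]
POP     → [5, -43]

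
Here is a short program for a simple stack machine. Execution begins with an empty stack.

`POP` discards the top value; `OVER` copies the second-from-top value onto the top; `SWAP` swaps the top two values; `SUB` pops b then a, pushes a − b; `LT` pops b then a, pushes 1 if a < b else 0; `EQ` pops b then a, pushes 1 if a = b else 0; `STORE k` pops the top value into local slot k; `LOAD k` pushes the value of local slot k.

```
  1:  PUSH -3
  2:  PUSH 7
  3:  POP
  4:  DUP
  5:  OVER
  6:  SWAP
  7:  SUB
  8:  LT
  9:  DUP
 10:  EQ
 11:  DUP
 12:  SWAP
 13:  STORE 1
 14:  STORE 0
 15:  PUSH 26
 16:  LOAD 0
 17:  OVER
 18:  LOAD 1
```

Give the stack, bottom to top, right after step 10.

[1]

PUSH -3  [-3]
PUSH 7   [-3, 7]
POP      [-3]
DUP      [-3, -3]
OVER     [-3, -3, -3]
SWAP     [-3, -3, -3]
SUB      [-3, 0]
LT       [1]
DUP      [1, 1]
EQ       [1]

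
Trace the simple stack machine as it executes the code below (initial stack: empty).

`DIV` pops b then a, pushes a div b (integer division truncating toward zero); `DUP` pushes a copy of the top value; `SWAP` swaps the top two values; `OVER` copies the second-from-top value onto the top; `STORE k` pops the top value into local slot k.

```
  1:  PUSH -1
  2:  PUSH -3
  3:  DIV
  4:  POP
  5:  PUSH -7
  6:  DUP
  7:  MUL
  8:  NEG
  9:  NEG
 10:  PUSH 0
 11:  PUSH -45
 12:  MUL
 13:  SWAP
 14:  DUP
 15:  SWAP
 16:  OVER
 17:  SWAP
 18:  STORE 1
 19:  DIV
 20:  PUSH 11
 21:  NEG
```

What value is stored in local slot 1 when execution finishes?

PUSH -1   [-1]
PUSH -3   [-1, -3]
DIV       [0]
POP       []
PUSH -7   [-7]
DUP       [-7, -7]
MUL       [49]
NEG       [-49]
NEG       [49]
PUSH 0    [49, 0]
PUSH -45  [49, 0, -45]
MUL       [49, 0]
SWAP      [0, 49]
DUP       [0, 49, 49]
SWAP      [0, 49, 49]
OVER      [0, 49, 49, 49]
SWAP      [0, 49, 49, 49]
STORE 1   [0, 49, 49]
DIV       [0, 1]
PUSH 11   [0, 1, 11]
NEG       [0, 1, -11]

49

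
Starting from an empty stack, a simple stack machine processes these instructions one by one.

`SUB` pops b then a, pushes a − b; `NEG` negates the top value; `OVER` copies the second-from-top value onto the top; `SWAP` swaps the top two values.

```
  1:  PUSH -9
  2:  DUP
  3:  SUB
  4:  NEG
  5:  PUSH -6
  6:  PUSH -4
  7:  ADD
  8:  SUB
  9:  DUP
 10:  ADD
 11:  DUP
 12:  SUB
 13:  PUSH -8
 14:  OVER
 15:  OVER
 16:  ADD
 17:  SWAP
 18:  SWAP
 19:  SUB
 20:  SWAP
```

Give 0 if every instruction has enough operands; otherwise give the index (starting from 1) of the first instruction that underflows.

PUSH -9  -9
DUP      -9 -9
SUB      0
NEG      0
PUSH -6  0 -6
PUSH -4  0 -6 -4
ADD      0 -10
SUB      10
DUP      10 10
ADD      20
DUP      20 20
SUB      0
PUSH -8  0 -8
OVER     0 -8 0
OVER     0 -8 0 -8
ADD      0 -8 -8
SWAP     0 -8 -8
SWAP     0 -8 -8
SUB      0 0
SWAP     0 0

0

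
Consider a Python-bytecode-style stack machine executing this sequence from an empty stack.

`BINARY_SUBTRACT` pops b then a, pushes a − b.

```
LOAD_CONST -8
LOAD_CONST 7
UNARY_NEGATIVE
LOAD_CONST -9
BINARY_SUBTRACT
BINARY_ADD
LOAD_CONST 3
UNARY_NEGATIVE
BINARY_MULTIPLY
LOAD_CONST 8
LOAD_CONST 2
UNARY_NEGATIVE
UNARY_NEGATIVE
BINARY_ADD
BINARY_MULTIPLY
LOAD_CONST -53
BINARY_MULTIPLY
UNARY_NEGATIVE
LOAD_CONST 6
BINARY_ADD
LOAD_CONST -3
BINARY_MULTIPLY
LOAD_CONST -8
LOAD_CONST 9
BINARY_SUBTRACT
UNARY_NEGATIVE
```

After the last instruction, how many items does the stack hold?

2

LOAD_CONST -8   → [-8]
LOAD_CONST 7    → [-8, 7]
UNARY_NEGATIVE  → [-8, -7]
LOAD_CONST -9   → [-8, -7, -9]
BINARY_SUBTRACT → [-8, 2]
BINARY_ADD      → [-6]
LOAD_CONST 3    → [-6, 3]
UNARY_NEGATIVE  → [-6, -3]
BINARY_MULTIPLY → [18]
LOAD_CONST 8    → [18, 8]
LOAD_CONST 2    → [18, 8, 2]
UNARY_NEGATIVE  → [18, 8, -2]
UNARY_NEGATIVE  → [18, 8, 2]
BINARY_ADD      → [18, 10]
BINARY_MULTIPLY → [180]
LOAD_CONST -53  → [180, -53]
BINARY_MULTIPLY → [-9540]
UNARY_NEGATIVE  → [9540]
LOAD_CONST 6    → [9540, 6]
BINARY_ADD      → [9546]
LOAD_CONST -3   → [9546, -3]
BINARY_MULTIPLY → [-28638]
LOAD_CONST -8   → [-28638, -8]
LOAD_CONST 9    → [-28638, -8, 9]
BINARY_SUBTRACT → [-28638, -17]
UNARY_NEGATIVE  → [-28638, 17]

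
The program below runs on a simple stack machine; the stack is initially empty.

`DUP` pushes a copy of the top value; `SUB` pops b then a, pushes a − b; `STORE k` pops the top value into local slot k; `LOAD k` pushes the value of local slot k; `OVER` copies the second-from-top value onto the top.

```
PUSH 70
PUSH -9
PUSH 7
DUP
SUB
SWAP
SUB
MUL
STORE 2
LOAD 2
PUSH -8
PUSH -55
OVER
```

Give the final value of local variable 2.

PUSH 70   [70]
PUSH -9   [70, -9]
PUSH 7    [70, -9, 7]
DUP       [70, -9, 7, 7]
SUB       [70, -9, 0]
SWAP      [70, 0, -9]
SUB       [70, 9]
MUL       [630]
STORE 2   []
LOAD 2    [630]
PUSH -8   [630, -8]
PUSH -55  [630, -8, -55]
OVER      [630, -8, -55, -8]

630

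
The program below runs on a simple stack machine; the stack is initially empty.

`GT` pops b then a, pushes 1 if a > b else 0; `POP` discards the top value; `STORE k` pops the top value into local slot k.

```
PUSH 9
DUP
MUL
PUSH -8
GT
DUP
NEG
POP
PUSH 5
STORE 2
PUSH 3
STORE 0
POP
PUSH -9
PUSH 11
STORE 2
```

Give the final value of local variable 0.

PUSH 9  -> 9
DUP     -> 9 9
MUL     -> 81
PUSH -8 -> 81 -8
GT      -> 1
DUP     -> 1 1
NEG     -> 1 -1
POP     -> 1
PUSH 5  -> 1 5
STORE 2 -> 1
PUSH 3  -> 1 3
STORE 0 -> 1
POP     -> (empty)
PUSH -9 -> -9
PUSH 11 -> -9 11
STORE 2 -> -9

3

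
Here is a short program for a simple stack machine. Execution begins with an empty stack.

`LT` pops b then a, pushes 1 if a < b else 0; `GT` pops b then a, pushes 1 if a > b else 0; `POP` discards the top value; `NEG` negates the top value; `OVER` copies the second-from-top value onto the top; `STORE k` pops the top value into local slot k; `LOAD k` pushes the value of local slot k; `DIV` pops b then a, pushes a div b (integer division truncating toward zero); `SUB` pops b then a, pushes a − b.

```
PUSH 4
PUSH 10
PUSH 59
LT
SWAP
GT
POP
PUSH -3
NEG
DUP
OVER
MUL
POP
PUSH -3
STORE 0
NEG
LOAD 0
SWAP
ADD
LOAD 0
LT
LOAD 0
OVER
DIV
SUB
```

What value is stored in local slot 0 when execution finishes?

PUSH 4  : [4]
PUSH 10 : [4, 10]
PUSH 59 : [4, 10, 59]
LT      : [4, 1]
SWAP    : [1, 4]
GT      : [0]
POP     : []
PUSH -3 : [-3]
NEG     : [3]
DUP     : [3, 3]
OVER    : [3, 3, 3]
MUL     : [3, 9]
POP     : [3]
PUSH -3 : [3, -3]
STORE 0 : [3]
NEG     : [-3]
LOAD 0  : [-3, -3]
SWAP    : [-3, -3]
ADD     : [-6]
LOAD 0  : [-6, -3]
LT      : [1]
LOAD 0  : [1, -3]
OVER    : [1, -3, 1]
DIV     : [1, -3]
SUB     : [4]

-3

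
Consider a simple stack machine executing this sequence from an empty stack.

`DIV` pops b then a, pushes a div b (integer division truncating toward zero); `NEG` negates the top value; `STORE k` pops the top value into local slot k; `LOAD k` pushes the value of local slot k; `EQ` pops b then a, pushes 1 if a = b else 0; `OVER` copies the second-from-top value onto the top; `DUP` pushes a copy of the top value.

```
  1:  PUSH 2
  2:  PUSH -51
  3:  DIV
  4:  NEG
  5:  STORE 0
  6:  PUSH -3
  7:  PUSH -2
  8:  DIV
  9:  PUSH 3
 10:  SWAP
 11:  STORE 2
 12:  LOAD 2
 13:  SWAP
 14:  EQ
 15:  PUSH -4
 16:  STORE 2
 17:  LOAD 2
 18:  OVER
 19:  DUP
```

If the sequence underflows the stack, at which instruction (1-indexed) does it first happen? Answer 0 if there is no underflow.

0

PUSH 2   -> 2
PUSH -51 -> 2 -51
DIV      -> 0
NEG      -> 0
STORE 0  -> (empty)
PUSH -3  -> -3
PUSH -2  -> -3 -2
DIV      -> 1
PUSH 3   -> 1 3
SWAP     -> 3 1
STORE 2  -> 3
LOAD 2   -> 3 1
SWAP     -> 1 3
EQ       -> 0
PUSH -4  -> 0 -4
STORE 2  -> 0
LOAD 2   -> 0 -4
OVER     -> 0 -4 0
DUP      -> 0 -4 0 0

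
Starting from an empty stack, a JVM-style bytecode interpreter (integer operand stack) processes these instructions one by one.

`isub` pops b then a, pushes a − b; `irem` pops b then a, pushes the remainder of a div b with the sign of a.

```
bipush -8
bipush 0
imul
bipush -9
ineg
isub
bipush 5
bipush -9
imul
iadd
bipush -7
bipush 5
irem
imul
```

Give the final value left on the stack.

bipush -8 → [-8]
bipush 0  → [-8, 0]
imul      → [0]
bipush -9 → [0, -9]
ineg      → [0, 9]
isub      → [-9]
bipush 5  → [-9, 5]
bipush -9 → [-9, 5, -9]
imul      → [-9, -45]
iadd      → [-54]
bipush -7 → [-54, -7]
bipush 5  → [-54, -7, 5]
irem      → [-54, -2]
imul      → [108]

108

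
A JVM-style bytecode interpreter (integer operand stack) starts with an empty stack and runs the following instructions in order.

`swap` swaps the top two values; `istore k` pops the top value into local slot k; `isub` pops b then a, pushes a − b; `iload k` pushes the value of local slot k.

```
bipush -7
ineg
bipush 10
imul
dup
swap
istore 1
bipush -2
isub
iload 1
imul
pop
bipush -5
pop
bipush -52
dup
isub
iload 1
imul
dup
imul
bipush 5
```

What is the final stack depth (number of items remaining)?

bipush -7  -> [-7]
ineg       -> [7]
bipush 10  -> [7, 10]
imul       -> [70]
dup        -> [70, 70]
swap       -> [70, 70]
istore 1   -> [70]
bipush -2  -> [70, -2]
isub       -> [72]
iload 1    -> [72, 70]
imul       -> [5040]
pop        -> []
bipush -5  -> [-5]
pop        -> []
bipush -52 -> [-52]
dup        -> [-52, -52]
isub       -> [0]
iload 1    -> [0, 70]
imul       -> [0]
dup        -> [0, 0]
imul       -> [0]
bipush 5   -> [0, 5]

2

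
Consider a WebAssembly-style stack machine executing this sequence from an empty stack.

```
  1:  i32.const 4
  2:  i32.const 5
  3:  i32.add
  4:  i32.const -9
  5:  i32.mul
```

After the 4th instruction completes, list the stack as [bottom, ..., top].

[9, -9]

i32.const 4  : 4
i32.const 5  : 4 5
i32.add      : 9
i32.const -9 : 9 -9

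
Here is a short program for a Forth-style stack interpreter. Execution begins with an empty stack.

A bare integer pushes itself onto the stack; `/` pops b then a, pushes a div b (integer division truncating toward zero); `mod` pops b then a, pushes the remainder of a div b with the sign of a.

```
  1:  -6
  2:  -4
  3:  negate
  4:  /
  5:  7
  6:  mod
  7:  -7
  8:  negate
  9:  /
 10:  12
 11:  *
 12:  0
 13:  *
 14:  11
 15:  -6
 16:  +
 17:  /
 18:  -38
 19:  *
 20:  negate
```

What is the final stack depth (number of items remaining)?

-6     → -6
-4     → -6 -4
negate → -6 4
/      → -1
7      → -1 7
mod    → -1
-7     → -1 -7
negate → -1 7
/      → 0
12     → 0 12
*      → 0
0      → 0 0
*      → 0
11     → 0 11
-6     → 0 11 -6
+      → 0 5
/      → 0
-38    → 0 -38
*      → 0
negate → 0

1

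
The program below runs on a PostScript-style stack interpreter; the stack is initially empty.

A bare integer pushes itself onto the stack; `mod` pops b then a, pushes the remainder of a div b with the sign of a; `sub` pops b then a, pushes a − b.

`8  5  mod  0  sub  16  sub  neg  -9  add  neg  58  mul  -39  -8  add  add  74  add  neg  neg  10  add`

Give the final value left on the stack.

-195

8   → 8
5   → 8 5
mod → 3
0   → 3 0
sub → 3
16  → 3 16
sub → -13
neg → 13
-9  → 13 -9
add → 4
neg → -4
58  → -4 58
mul → -232
-39 → -232 -39
-8  → -232 -39 -8
add → -232 -47
add → -279
74  → -279 74
add → -205
neg → 205
neg → -205
10  → -205 10
add → -195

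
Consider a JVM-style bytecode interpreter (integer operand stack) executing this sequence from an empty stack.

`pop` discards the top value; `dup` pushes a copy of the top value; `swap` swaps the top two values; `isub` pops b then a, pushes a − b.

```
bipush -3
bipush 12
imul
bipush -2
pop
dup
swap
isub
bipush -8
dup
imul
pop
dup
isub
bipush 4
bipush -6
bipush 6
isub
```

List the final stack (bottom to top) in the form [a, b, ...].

[0, 4, -12]

bipush -3  -3
bipush 12  -3 12
imul       -36
bipush -2  -36 -2
pop        -36
dup        -36 -36
swap       -36 -36
isub       0
bipush -8  0 -8
dup        0 -8 -8
imul       0 64
pop        0
dup        0 0
isub       0
bipush 4   0 4
bipush -6  0 4 -6
bipush 6   0 4 -6 6
isub       0 4 -12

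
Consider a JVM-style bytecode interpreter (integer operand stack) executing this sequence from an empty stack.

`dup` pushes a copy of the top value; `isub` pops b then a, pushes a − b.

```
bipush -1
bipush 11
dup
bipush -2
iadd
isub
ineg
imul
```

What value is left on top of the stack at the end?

bipush -1  -1
bipush 11  -1 11
dup        -1 11 11
bipush -2  -1 11 11 -2
iadd       -1 11 9
isub       -1 2
ineg       -1 -2
imul       2

2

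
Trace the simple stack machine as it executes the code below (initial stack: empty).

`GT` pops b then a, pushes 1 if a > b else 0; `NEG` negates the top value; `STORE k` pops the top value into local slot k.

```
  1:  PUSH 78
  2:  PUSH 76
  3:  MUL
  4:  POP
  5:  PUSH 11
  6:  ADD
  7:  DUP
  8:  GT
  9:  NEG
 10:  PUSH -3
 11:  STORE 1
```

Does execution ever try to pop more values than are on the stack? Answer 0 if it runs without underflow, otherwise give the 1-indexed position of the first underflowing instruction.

PUSH 78  78
PUSH 76  78 76
MUL      5928
POP      (empty)
PUSH 11  11
ADD  — needs 2 operands, stack has 1 → underflow

6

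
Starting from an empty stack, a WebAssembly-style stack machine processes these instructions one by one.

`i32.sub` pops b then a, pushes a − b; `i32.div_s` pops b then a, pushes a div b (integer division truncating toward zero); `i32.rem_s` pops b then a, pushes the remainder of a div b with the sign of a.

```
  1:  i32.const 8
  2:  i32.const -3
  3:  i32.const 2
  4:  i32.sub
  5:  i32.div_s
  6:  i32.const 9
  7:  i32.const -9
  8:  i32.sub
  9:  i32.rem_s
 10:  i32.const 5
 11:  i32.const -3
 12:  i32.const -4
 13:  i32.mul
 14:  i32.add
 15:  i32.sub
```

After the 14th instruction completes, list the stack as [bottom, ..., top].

i32.const 8  → [8]
i32.const -3 → [8, -3]
i32.const 2  → [8, -3, 2]
i32.sub      → [8, -5]
i32.div_s    → [-1]
i32.const 9  → [-1, 9]
i32.const -9 → [-1, 9, -9]
i32.sub      → [-1, 18]
i32.rem_s    → [-1]
i32.const 5  → [-1, 5]
i32.const -3 → [-1, 5, -3]
i32.const -4 → [-1, 5, -3, -4]
i32.mul      → [-1, 5, 12]
i32.add      → [-1, 17]

[-1, 17]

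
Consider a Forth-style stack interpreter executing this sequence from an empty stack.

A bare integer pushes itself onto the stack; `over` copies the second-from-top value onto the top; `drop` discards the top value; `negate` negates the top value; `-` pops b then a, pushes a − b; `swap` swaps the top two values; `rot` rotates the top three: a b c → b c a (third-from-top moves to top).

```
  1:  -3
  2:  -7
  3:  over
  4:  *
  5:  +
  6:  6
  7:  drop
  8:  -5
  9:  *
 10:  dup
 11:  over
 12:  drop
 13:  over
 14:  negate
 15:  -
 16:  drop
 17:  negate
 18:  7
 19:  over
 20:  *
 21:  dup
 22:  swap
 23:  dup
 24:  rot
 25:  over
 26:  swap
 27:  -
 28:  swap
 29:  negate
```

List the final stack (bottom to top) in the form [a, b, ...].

[90, 630, 0, -630]

-3     → -3
-7     → -3 -7
over   → -3 -7 -3
*      → -3 21
+      → 18
6      → 18 6
drop   → 18
-5     → 18 -5
*      → -90
dup    → -90 -90
over   → -90 -90 -90
drop   → -90 -90
over   → -90 -90 -90
negate → -90 -90 90
-      → -90 -180
drop   → -90
negate → 90
7      → 90 7
over   → 90 7 90
*      → 90 630
dup    → 90 630 630
swap   → 90 630 630
dup    → 90 630 630 630
rot    → 90 630 630 630
over   → 90 630 630 630 630
swap   → 90 630 630 630 630
-      → 90 630 630 0
swap   → 90 630 0 630
negate → 90 630 0 -630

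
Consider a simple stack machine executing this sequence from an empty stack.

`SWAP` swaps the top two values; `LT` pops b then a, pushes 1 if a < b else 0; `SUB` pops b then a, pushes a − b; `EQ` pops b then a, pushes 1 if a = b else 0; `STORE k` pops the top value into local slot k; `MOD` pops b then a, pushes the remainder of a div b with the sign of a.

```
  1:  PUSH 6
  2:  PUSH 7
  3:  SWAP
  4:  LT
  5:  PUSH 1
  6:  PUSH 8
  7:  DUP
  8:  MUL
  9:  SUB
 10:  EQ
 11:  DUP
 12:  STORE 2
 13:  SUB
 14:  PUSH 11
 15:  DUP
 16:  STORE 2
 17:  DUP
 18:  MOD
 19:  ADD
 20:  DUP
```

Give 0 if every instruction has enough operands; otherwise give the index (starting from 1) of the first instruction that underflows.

13

PUSH 6  : [6]
PUSH 7  : [6, 7]
SWAP    : [7, 6]
LT      : [0]
PUSH 1  : [0, 1]
PUSH 8  : [0, 1, 8]
DUP     : [0, 1, 8, 8]
MUL     : [0, 1, 64]
SUB     : [0, -63]
EQ      : [0]
DUP     : [0, 0]
STORE 2 : [0]
SUB  — needs 2 operands, stack has 1 → underflow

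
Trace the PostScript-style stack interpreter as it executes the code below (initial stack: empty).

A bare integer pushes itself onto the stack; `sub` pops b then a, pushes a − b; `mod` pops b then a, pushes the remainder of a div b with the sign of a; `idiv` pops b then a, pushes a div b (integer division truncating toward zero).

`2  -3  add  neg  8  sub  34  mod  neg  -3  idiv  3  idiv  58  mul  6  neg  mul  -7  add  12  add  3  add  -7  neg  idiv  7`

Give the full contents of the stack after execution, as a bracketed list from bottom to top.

[1, 7]

2    -> [2]
-3   -> [2, -3]
add  -> [-1]
neg  -> [1]
8    -> [1, 8]
sub  -> [-7]
34   -> [-7, 34]
mod  -> [-7]
neg  -> [7]
-3   -> [7, -3]
idiv -> [-2]
3    -> [-2, 3]
idiv -> [0]
58   -> [0, 58]
mul  -> [0]
6    -> [0, 6]
neg  -> [0, -6]
mul  -> [0]
-7   -> [0, -7]
add  -> [-7]
12   -> [-7, 12]
add  -> [5]
3    -> [5, 3]
add  -> [8]
-7   -> [8, -7]
neg  -> [8, 7]
idiv -> [1]
7    -> [1, 7]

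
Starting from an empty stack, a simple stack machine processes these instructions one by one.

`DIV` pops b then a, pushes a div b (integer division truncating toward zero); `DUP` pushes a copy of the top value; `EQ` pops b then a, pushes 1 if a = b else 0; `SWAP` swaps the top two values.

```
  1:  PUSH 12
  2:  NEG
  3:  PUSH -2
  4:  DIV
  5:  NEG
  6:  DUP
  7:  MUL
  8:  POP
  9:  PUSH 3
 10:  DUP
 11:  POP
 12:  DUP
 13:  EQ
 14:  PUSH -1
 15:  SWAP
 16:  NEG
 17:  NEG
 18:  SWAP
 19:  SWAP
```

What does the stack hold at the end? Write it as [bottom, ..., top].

PUSH 12  [12]
NEG      [-12]
PUSH -2  [-12, -2]
DIV      [6]
NEG      [-6]
DUP      [-6, -6]
MUL      [36]
POP      []
PUSH 3   [3]
DUP      [3, 3]
POP      [3]
DUP      [3, 3]
EQ       [1]
PUSH -1  [1, -1]
SWAP     [-1, 1]
NEG      [-1, -1]
NEG      [-1, 1]
SWAP     [1, -1]
SWAP     [-1, 1]

[-1, 1]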